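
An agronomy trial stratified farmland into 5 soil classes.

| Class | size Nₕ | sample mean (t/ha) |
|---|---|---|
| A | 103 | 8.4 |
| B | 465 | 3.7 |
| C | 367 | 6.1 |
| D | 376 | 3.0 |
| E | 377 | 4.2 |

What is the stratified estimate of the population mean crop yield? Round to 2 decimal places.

4.46

N = 103 + 465 + 367 + 376 + 377 = 1688.
The stratified mean weights each stratum mean by its population share Nₕ/N.
Σ Nₕx̄ₕ = 103·8.4 + 465·3.7 + 367·6.1 + 376·3.0 + 377·4.2 = 865.2 + 1720.5 + 2238.7 + 1128 + 1583.4 = 7535.8.
Divide by N: 7535.8 / 1688 = 4.4643... → 4.46.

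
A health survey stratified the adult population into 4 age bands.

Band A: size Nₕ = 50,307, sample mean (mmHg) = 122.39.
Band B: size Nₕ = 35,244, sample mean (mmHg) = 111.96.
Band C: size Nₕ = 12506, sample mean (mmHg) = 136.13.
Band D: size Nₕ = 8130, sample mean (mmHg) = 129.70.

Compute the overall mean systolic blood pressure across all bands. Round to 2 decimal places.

121.11

N = 50307 + 35244 + 12506 + 8130 = 106187.
The stratified mean weights each stratum mean by its population share Nₕ/N.
Σ Nₕx̄ₕ = 50307·122.39 + 35244·111.96 + 12506·136.13 + 8130·129.70 = 6157073.73 + 3945918.24 + 1702441.78 + 1054461 = 12859894.75.
Divide by N: 12859894.75 / 106187 = 121.1061... → 121.11.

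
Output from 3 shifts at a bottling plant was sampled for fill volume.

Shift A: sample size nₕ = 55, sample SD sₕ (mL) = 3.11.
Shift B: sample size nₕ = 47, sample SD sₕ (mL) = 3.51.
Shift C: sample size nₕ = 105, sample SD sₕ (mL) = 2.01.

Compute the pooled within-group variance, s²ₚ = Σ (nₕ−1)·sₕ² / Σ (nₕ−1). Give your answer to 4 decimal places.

Degrees of freedom: 54 + 46 + 104 = 204.
Σ(nₕ−1)sₕ² = 54·9.6721 + 46·12.3201 + 104·4.0401 = 1509.1884.
s²ₚ = 1509.1884 / 204 = 7.397982... → 7.3980.

7.3980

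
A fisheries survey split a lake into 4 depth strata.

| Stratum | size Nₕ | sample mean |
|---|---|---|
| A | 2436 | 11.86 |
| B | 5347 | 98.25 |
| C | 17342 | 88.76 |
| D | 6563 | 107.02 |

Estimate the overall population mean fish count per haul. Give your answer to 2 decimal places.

N = 2436 + 5347 + 17342 + 6563 = 31688.
Weight each subgroup mean by Nₕ/N and sum.
Σ Nₕx̄ₕ = 2436·11.86 + 5347·98.25 + 17342·88.76 + 6563·107.02 = 28890.96 + 525342.75 + 1539275.92 + 702372.26 = 2795881.89.
Divide by N: 2795881.89 / 31688 = 88.2316... → 88.23.

88.23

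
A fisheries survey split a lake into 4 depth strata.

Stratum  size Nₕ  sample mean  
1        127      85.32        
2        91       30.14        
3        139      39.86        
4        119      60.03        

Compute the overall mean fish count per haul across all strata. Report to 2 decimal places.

55.17

N = 127 + 91 + 139 + 119 = 476.
Overall mean = Σ (Nₕ/N)·x̄ₕ — weight by population share, not a simple average.
Σ Nₕx̄ₕ = 127·85.32 + 91·30.14 + 139·39.86 + 119·60.03 = 10835.64 + 2742.74 + 5540.54 + 7143.57 = 26262.49.
Divide by N: 26262.49 / 476 = 55.1733... → 55.17.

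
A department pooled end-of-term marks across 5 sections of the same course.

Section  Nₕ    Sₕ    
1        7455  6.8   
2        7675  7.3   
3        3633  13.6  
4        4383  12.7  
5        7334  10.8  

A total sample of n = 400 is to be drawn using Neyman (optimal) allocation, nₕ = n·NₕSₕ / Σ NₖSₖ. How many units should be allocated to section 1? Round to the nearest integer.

70

Σ NₕSₕ = 7455·6.8 + 7675·7.3 + 3633·13.6 + 4383·12.7 + 7334·10.8 = 291001.6.
Share for 1: 50694/291001.6 = 0.17421.
n_1 = 400 × 0.17421 = 69.682... → 70.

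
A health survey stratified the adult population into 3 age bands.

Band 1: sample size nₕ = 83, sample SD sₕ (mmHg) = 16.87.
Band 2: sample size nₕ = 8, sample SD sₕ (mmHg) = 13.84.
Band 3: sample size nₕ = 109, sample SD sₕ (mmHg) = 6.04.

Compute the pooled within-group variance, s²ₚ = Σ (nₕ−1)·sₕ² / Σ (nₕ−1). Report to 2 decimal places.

145.27

1: (83−1)·16.87² = 82·284.5969 = 23336.9458
2: (8−1)·13.84² = 7·191.5456 = 1340.8192
3: (109−1)·6.04² = 108·36.4816 = 3940.0128
Numerator = 28617.7778; denominator = Σ(nₕ−1) = 197.
s²ₚ = 28617.7778/197 = 145.2679... → 145.27.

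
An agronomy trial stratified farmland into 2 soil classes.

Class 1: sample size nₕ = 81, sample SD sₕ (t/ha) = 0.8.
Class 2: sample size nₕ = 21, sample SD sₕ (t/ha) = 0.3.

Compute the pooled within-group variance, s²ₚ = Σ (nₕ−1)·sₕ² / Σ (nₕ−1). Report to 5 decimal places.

0.53000

Degrees of freedom: 80 + 20 = 100.
Σ(nₕ−1)sₕ² = 80·0.64 + 20·0.09 = 53.
s²ₚ = 53 / 100 = 0.53 → 0.53000.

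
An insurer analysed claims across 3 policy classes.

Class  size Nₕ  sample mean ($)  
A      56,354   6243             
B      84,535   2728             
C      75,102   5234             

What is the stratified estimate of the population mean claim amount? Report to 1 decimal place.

N = 56354 + 84535 + 75102 = 215991.
The stratified mean weights each stratum mean by its population share Nₕ/N.
Σ Nₕx̄ₕ = 56354·6243 + 84535·2728 + 75102·5234 = 351818022 + 230611480 + 393083868 = 975513370.
Divide by N: 975513370 / 215991 = 4516.454... → 4516.5.

4516.5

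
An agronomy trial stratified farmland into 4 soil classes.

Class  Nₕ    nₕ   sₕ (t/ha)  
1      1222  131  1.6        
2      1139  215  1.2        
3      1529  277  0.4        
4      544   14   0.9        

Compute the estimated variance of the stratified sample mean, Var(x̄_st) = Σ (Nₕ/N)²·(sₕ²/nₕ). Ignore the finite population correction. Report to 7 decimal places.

0.0028658

N = 4434; Wₕ = Nₕ/N.
class 1: (1222/4434)²·1.6²/131 = 0.0014842932
class 2: (1139/4434)²·1.2²/215 = 0.0004419571
class 3: (1529/4434)²·0.4²/277 = 0.0000686853
class 4: (544/4434)²·0.9²/14 = 0.0008708902
Sum = 0.0028658258 → 0.0028658.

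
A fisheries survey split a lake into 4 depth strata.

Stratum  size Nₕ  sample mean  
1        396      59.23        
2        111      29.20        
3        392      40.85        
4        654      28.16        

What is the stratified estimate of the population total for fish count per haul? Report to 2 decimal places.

61126.12

Population total = Σ Nₕ·x̄ₕ (each stratum's size times its mean).
396·59.23 + 111·29.20 + 392·40.85 + 654·28.16 = 23455.08 + 3241.2 + 16013.2 + 18416.64 = 61126.12.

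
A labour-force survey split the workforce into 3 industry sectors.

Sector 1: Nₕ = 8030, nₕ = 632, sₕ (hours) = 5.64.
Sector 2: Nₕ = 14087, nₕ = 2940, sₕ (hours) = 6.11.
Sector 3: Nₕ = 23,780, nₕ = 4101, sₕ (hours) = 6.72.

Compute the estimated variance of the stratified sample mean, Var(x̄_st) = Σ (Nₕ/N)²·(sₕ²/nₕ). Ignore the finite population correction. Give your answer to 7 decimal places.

0.0056928

N = 45897; Wₕ = Nₕ/N.
sector 1: (8030/45897)²·5.64²/632 = 0.0015406487
sector 2: (14087/45897)²·6.11²/2940 = 0.0011961992
sector 3: (23780/45897)²·6.72²/4101 = 0.0029559962
Sum = 0.0056928442 → 0.0056928.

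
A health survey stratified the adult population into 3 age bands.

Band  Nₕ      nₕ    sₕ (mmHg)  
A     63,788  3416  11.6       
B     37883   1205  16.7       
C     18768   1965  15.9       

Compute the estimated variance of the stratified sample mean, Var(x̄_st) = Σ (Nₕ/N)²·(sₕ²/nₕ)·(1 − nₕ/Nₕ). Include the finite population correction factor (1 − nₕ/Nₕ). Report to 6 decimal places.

N = 120439. Term for each stratum: Wₕ²sₕ²/nₕ·(1−nₕ/Nₕ).
Var(x̄_st) = 0.010457753 + 0.022169792 + 0.002797063 = 0.035424608 → 0.035425.

0.035425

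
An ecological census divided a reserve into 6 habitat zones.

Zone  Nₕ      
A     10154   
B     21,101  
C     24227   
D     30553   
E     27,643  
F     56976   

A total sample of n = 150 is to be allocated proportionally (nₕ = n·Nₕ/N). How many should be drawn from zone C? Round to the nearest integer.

N = 10154 + 21101 + 24227 + 30553 + 27643 + 56976 = 170654.
n_C = 150·24227/170654 = 21.295... → 21.

21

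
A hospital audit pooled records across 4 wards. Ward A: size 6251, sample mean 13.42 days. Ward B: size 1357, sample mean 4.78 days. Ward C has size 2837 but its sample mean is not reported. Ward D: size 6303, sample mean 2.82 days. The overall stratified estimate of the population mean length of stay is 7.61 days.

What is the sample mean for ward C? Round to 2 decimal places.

6.80

Σ Nₕx̄ₕ = N·μ, so 2837·x̄_C = 16748·7.61 − (6251·13.42 + 1357·4.78 + 6303·2.82).
= 127452.28 − 108149.34 = 19302.94.
x̄_C = 19302.94 / 2837 = 6.8040... → 6.80.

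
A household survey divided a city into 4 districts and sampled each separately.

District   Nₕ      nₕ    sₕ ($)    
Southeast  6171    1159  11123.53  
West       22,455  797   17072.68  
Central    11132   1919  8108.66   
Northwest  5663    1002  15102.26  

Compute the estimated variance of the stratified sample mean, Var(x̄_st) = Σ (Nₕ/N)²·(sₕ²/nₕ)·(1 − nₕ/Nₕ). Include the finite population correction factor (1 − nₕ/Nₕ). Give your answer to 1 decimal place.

N = 45421; Wₕ = Nₕ/N.
district Southeast: (6171/45421)²·11123.53²/1159·(1 − 1159/6171) = 1600.4977
district West: (22455/45421)²·17072.68²/797·(1 − 797/22455) = 86211.0838
district Central: (11132/45421)²·8108.66²/1919·(1 − 1919/11132) = 1703.2723
district Northwest: (5663/45421)²·15102.26²/1002·(1 − 1002/5663) = 2912.2486
Sum = 92427.1024 → 92427.1.

92427.1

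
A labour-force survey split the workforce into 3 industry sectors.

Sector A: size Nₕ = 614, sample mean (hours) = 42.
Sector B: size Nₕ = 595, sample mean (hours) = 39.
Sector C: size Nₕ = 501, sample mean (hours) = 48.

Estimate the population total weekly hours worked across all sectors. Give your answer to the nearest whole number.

A: 614·42 = 25788
B: 595·39 = 23205
C: 501·48 = 24048
τ̂ = Σ Nₕx̄ₕ = 73041.

73041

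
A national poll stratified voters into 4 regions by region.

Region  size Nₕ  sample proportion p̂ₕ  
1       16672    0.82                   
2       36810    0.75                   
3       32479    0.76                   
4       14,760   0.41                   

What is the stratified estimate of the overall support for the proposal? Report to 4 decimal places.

Wₕ = Nₕ/N with N = 100721: 0.1655, 0.3655, 0.3225, 0.1465.
p̂_st = 0.1655·0.82 + 0.3655·0.75 + 0.3225·0.76 + 0.1465·0.41 ≈ 0.714987... → 0.7150.

0.7150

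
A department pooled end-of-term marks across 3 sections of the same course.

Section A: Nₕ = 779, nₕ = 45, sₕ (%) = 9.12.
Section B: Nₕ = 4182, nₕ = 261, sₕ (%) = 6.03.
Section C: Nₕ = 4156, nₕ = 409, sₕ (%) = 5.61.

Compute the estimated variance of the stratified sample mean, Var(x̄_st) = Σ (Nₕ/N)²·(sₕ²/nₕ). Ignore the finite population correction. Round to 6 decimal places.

N = 9117. Term for each stratum: Wₕ²sₕ²/nₕ.
Var(x̄_st) = 0.013494232 + 0.029312865 + 0.015990041 = 0.058797138 → 0.058797.

0.058797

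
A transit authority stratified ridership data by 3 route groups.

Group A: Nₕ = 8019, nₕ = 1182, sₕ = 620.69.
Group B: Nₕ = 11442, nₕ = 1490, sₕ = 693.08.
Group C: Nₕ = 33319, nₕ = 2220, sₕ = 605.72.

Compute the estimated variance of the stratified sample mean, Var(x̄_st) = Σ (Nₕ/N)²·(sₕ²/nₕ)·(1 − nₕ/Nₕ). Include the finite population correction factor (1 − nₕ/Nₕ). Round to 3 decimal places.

81.067

N = 52780. Term for each stratum: Wₕ²sₕ²/nₕ·(1−nₕ/Nₕ).
Var(x̄_st) = 6.414740 + 13.178137 + 61.473857 = 81.066734 → 81.067.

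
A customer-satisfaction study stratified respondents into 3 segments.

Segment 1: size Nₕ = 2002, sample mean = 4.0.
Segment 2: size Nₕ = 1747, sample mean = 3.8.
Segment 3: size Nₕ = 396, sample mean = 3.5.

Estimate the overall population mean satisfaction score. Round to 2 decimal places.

N = 4145; weights Wₕ = Nₕ/N = (0.4830, 0.4215, 0.0955).
x̄_st = Σ Wₕ·x̄ₕ = 0.4830·4.0 + 0.4215·3.8 + 0.0955·3.5 ≈ 3.8679...
→ 3.87.

3.87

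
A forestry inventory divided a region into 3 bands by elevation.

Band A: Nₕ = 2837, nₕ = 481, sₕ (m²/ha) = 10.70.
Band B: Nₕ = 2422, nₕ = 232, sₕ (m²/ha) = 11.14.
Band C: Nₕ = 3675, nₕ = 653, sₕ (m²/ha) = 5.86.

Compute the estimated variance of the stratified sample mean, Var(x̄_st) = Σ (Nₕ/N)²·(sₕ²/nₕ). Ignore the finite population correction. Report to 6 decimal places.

N = 8934. Term for each stratum: Wₕ²sₕ²/nₕ.
Var(x̄_st) = 0.024002101 + 0.039313235 + 0.008898255 = 0.072213590 → 0.072214.

0.072214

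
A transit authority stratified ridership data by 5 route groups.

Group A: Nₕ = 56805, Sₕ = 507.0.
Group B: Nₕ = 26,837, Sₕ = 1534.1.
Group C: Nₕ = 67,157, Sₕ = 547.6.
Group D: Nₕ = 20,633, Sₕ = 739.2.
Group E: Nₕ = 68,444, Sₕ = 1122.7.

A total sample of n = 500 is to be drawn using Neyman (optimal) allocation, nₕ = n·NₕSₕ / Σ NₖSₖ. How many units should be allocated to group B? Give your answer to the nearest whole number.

A: NₕSₕ = 56805·507.0 = 28800135
B: NₕSₕ = 26837·1534.1 = 41170641.7
C: NₕSₕ = 67157·547.6 = 36775173.2
D: NₕSₕ = 20633·739.2 = 15251913.6
E: NₕSₕ = 68444·1122.7 = 76842078.8
Σ NₕSₕ = 198839942.3.
n_B = 500·41170641.7/198839942.3 = 103.527... → 104.

104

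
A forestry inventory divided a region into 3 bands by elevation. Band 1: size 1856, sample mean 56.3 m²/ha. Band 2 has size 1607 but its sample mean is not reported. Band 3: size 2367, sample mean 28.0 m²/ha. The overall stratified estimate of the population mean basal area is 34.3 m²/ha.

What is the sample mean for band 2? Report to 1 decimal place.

18.2

N = 1856 + 1607 + 2367 = 5830.
Overall total = μ·N = 34.3·5830 = 199969.
Subtract the known strata: 1856·56.3 + 2367·28.0 = 170768.8.
Remaining total for band 2: 199969 − 170768.8 = 29200.2.
Divide by its size: 29200.2 / 1607 = 18.171... → 18.2.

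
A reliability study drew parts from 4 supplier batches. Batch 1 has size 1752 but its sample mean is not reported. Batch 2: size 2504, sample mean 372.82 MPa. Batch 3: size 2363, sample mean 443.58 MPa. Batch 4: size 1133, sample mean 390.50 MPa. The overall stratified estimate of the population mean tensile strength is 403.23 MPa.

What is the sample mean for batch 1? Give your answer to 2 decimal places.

400.50

Σ Nₕx̄ₕ = N·μ, so 1752·x̄_1 = 7752·403.23 − (2504·372.82 + 2363·443.58 + 1133·390.50).
= 3125838.96 − 2424157.32 = 701681.64.
x̄_1 = 701681.64 / 1752 = 400.5032... → 400.50.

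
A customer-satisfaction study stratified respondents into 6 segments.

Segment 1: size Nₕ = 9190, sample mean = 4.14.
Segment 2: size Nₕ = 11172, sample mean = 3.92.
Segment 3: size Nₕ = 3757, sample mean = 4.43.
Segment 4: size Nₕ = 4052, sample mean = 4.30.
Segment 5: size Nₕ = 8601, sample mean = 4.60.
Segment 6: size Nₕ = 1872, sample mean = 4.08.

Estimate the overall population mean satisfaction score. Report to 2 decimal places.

4.22

x̄_st = (Σ Nₕx̄ₕ) / (Σ Nₕ) = (9190·4.14 + 11172·3.92 + 3757·4.43 + 4052·4.30 + 8601·4.60 + 1872·4.08) / 38644
= 163110.31 / 38644 = 4.2208... → 4.22.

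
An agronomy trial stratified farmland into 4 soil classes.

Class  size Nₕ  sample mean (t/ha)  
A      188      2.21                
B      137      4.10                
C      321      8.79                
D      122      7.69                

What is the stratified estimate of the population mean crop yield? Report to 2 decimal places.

6.17

N = 188 + 137 + 321 + 122 = 768.
Overall mean = Σ (Nₕ/N)·x̄ₕ — weight by population share, not a simple average.
Σ Nₕx̄ₕ = 188·2.21 + 137·4.10 + 321·8.79 + 122·7.69 = 415.48 + 561.7 + 2821.59 + 938.18 = 4736.95.
Divide by N: 4736.95 / 768 = 6.1679... → 6.17.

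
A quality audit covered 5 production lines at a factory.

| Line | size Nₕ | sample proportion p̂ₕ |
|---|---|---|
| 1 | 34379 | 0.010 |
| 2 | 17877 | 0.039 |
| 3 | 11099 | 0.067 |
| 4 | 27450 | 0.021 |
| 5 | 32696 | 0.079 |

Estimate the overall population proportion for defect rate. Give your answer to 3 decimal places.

Wₕ = Nₕ/N with N = 123501: 0.2784, 0.1448, 0.0899, 0.2223, 0.2647.
p̂_st = 0.2784·0.010 + 0.1448·0.039 + 0.0899·0.067 + 0.2223·0.021 + 0.2647·0.079 ≈ 0.04003... → 0.040.

0.040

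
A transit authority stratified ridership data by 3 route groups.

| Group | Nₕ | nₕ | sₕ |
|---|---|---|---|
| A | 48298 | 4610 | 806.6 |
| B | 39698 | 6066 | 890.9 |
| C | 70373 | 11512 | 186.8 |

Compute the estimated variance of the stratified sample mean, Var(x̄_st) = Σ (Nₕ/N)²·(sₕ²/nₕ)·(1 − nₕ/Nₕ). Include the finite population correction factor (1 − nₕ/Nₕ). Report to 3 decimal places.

N = 158369; Wₕ = Nₕ/N.
group A: (48298/158369)²·806.6²/4610·(1 − 4610/48298) = 11.873164
group B: (39698/158369)²·890.9²/6066·(1 − 6066/39698) = 6.965246
group C: (70373/158369)²·186.8²/11512·(1 − 11512/70373) = 0.500606
Sum = 19.339017 → 19.339.

19.339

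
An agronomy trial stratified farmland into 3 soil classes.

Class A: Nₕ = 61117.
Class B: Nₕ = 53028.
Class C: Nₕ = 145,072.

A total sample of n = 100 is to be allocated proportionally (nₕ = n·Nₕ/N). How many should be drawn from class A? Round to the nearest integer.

24

N = 61117 + 53028 + 145072 = 259217.
n_A = 100·61117/259217 = 23.578... → 24.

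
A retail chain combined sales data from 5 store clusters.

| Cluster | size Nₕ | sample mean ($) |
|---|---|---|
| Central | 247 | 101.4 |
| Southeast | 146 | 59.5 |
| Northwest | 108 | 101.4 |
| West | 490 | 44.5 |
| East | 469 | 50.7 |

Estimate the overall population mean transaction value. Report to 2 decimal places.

61.83

x̄_st = (Σ Nₕx̄ₕ) / (Σ Nₕ) = (247·101.4 + 146·59.5 + 108·101.4 + 490·44.5 + 469·50.7) / 1460
= 90267.3 / 1460 = 61.8269... → 61.83.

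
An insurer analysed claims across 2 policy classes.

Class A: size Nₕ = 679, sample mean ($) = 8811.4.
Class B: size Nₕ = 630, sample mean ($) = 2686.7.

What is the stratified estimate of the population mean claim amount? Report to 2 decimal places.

5863.68

N = 679 + 630 = 1309.
The stratified mean weights each stratum mean by its population share Nₕ/N.
Σ Nₕx̄ₕ = 679·8811.4 + 630·2686.7 = 5982940.6 + 1692621 = 7675561.6.
Divide by N: 7675561.6 / 1309 = 5863.6834... → 5863.68.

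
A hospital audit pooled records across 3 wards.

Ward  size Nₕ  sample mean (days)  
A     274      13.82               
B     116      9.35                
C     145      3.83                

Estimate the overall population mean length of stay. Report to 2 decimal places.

10.14

N = 274 + 116 + 145 = 535.
Overall mean = Σ (Nₕ/N)·x̄ₕ — weight by population share, not a simple average.
Σ Nₕx̄ₕ = 274·13.82 + 116·9.35 + 145·3.83 = 3786.68 + 1084.6 + 555.35 = 5426.63.
Divide by N: 5426.63 / 535 = 10.1432... → 10.14.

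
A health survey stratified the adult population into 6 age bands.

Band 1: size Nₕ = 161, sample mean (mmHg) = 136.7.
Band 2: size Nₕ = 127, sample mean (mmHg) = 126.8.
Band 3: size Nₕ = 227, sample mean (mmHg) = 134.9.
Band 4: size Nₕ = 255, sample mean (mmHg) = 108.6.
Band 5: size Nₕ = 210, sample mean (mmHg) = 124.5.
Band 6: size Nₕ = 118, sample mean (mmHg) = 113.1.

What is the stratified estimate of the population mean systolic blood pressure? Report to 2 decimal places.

123.79

x̄_st = (Σ Nₕx̄ₕ) / (Σ Nₕ) = (161·136.7 + 127·126.8 + 227·134.9 + 255·108.6 + 210·124.5 + 118·113.1) / 1098
= 135918.4 / 1098 = 123.7872... → 123.79.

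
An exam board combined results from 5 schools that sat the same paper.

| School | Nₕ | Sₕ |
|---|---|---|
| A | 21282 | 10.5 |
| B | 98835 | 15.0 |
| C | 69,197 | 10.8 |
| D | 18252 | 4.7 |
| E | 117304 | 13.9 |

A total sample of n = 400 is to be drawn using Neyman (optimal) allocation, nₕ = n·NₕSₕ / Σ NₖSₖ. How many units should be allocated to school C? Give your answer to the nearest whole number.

Σ NₕSₕ = 21282·10.5 + 98835·15.0 + 69197·10.8 + 18252·4.7 + 117304·13.9 = 4169623.6.
Share for C: 747327.6/4169623.6 = 0.17923.
n_C = 400 × 0.17923 = 71.693... → 72.

72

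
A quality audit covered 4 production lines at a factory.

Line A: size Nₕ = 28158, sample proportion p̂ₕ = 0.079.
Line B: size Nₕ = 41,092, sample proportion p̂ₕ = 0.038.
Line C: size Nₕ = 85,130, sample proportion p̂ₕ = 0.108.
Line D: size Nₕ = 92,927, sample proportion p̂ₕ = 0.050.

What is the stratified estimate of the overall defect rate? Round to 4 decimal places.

N = 28158 + 41092 + 85130 + 92927 = 247307.
Overall proportion = Σ (Nₕ/N)·p̂ₕ.
Σ Nₕp̂ₕ = 2224.482 + 1561.496 + 9194.04 + 4646.35 = 17626.368.
17626.368 / 247307 = 0.071273... → 0.0713.

0.0713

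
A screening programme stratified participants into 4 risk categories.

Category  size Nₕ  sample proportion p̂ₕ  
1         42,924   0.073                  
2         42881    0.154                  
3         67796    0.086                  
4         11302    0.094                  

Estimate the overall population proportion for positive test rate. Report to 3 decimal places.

0.101

Wₕ = Nₕ/N with N = 164903: 0.2603, 0.2600, 0.4111, 0.0685.
p̂_st = 0.2603·0.073 + 0.2600·0.154 + 0.4111·0.086 + 0.0685·0.094 ≈ 0.10085... → 0.101.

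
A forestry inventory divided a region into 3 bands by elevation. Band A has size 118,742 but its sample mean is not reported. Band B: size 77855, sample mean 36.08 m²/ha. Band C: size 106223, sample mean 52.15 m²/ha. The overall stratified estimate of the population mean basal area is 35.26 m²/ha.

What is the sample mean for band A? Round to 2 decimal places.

19.61

Σ Nₕx̄ₕ = N·μ, so 118742·x̄_A = 302820·35.26 − (77855·36.08 + 106223·52.15).
= 10677433.2 − 8348537.85 = 2328895.35.
x̄_A = 2328895.35 / 118742 = 19.6131... → 19.61.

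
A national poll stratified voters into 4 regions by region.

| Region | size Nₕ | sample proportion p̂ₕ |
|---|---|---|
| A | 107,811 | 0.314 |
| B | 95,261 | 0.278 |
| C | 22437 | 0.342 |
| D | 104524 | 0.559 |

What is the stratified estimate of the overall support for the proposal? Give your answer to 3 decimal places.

Wₕ = Nₕ/N with N = 330033: 0.3267, 0.2886, 0.0680, 0.3167.
p̂_st = 0.3267·0.314 + 0.2886·0.278 + 0.0680·0.342 + 0.3167·0.559 ≈ 0.38311... → 0.383.

0.383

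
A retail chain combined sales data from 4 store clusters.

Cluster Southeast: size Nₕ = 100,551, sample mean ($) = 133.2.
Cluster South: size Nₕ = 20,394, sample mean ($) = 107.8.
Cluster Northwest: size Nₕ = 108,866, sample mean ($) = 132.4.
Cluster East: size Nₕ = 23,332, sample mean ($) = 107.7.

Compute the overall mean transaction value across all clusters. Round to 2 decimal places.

128.46

N = 100551 + 20394 + 108866 + 23332 = 253143.
Weight each subgroup mean by Nₕ/N and sum.
Σ Nₕx̄ₕ = 100551·133.2 + 20394·107.8 + 108866·132.4 + 23332·107.7 = 13393393.2 + 2198473.2 + 14413858.4 + 2512856.4 = 32518581.2.
Divide by N: 32518581.2 / 253143 = 128.4593... → 128.46.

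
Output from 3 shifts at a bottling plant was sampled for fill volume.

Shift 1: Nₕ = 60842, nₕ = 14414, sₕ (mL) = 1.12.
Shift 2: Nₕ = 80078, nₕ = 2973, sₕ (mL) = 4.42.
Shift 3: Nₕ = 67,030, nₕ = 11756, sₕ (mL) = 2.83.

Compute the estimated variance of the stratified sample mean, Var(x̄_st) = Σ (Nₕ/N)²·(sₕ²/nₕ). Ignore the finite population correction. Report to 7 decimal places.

N = 207950; Wₕ = Nₕ/N.
shift 1: (60842/207950)²·1.12²/14414 = 0.0000074497
shift 2: (80078/207950)²·4.42²/2973 = 0.0009744470
shift 3: (67030/207950)²·2.83²/11756 = 0.0000707838
Sum = 0.0010526805 → 0.0010527.

0.0010527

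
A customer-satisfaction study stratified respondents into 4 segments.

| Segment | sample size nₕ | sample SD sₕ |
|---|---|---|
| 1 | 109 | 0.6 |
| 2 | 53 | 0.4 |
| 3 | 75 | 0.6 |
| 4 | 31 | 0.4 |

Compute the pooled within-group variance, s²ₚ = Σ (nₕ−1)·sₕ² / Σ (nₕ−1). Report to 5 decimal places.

0.29788

Degrees of freedom: 108 + 52 + 74 + 30 = 264.
Σ(nₕ−1)sₕ² = 108·0.36 + 52·0.16 + 74·0.36 + 30·0.16 = 78.64.
s²ₚ = 78.64 / 264 = 0.2978788... → 0.29788.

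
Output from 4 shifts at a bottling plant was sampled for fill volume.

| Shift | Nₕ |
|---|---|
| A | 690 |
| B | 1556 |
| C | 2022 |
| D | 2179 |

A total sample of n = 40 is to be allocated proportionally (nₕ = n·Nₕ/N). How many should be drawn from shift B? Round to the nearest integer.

Share of shift B = 1556/6447 = 0.24135.
Allocate 40 × 0.24135 = 9.654... → 10.

10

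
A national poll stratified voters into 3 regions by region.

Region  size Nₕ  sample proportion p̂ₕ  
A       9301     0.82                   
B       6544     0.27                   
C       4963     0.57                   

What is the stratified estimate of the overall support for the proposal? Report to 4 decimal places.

0.5874

Wₕ = Nₕ/N with N = 20808: 0.4470, 0.3145, 0.2385.
p̂_st = 0.4470·0.82 + 0.3145·0.27 + 0.2385·0.57 ≈ 0.587400... → 0.5874.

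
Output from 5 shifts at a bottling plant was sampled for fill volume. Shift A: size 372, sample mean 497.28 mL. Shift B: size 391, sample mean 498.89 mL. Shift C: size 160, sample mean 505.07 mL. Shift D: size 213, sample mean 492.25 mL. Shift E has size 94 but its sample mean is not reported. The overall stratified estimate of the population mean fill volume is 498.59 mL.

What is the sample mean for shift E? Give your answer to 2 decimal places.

505.86

Σ Nₕx̄ₕ = N·μ, so 94·x̄_E = 1230·498.59 − (372·497.28 + 391·498.89 + 160·505.07 + 213·492.25).
= 613265.7 − 565714.6 = 47551.1.
x̄_E = 47551.1 / 94 = 505.8628... → 505.86.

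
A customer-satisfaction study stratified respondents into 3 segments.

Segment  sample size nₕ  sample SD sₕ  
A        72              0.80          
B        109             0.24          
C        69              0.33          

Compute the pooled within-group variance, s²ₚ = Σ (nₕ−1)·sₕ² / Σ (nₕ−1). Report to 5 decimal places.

0.23913

A: (72−1)·0.80² = 71·0.64 = 45.44
B: (109−1)·0.24² = 108·0.0576 = 6.2208
C: (69−1)·0.33² = 68·0.1089 = 7.4052
Numerator = 59.066; denominator = Σ(nₕ−1) = 247.
s²ₚ = 59.066/247 = 0.2391336... → 0.23913.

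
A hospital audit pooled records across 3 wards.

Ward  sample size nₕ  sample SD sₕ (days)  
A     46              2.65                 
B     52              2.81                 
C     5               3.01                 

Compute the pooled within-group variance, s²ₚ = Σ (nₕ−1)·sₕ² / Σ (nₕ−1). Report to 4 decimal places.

7.5495

A: (46−1)·2.65² = 45·7.0225 = 316.0125
B: (52−1)·2.81² = 51·7.8961 = 402.7011
C: (5−1)·3.01² = 4·9.0601 = 36.2404
Numerator = 754.954; denominator = Σ(nₕ−1) = 100.
s²ₚ = 754.954/100 = 7.54954 → 7.5495.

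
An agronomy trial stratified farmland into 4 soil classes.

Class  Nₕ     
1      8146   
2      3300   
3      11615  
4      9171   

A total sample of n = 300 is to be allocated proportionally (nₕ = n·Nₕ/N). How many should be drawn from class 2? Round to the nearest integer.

N = 8146 + 3300 + 11615 + 9171 = 32232.
n_2 = 300·3300/32232 = 30.715... → 31.

31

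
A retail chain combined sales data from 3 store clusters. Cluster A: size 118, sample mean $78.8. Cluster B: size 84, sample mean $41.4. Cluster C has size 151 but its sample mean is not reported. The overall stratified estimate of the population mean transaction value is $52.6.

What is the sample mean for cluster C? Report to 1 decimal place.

38.4

N = 118 + 84 + 151 = 353.
Overall total = μ·N = 52.6·353 = 18567.8.
Subtract the known strata: 118·78.8 + 84·41.4 = 12776.
Remaining total for cluster C: 18567.8 − 12776 = 5791.8.
Divide by its size: 5791.8 / 151 = 38.356... → 38.4.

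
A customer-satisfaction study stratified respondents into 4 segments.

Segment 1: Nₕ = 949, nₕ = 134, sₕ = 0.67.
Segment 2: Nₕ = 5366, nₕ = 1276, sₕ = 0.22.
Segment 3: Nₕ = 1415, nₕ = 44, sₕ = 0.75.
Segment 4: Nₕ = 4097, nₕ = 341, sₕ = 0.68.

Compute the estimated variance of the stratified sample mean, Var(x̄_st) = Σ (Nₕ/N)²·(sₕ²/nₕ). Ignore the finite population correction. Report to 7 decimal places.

0.0003751

N = 11827; Wₕ = Nₕ/N.
segment 1: (949/11827)²·0.67²/134 = 0.0000215689
segment 2: (5366/11827)²·0.22²/1276 = 0.0000078081
segment 3: (1415/11827)²·0.75²/44 = 0.0001829926
segment 4: (4097/11827)²·0.68²/341 = 0.0001627220
Sum = 0.0003750916 → 0.0003751.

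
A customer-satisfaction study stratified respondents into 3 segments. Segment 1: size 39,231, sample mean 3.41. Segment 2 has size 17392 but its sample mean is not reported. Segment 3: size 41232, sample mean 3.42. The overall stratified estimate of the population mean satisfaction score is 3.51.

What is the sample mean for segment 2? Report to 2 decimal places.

N = 39231 + 17392 + 41232 = 97855.
Overall total = μ·N = 3.51·97855 = 343471.05.
Subtract the known strata: 39231·3.41 + 41232·3.42 = 274791.15.
Remaining total for segment 2: 343471.05 − 274791.15 = 68679.9.
Divide by its size: 68679.9 / 17392 = 3.9489... → 3.95.

3.95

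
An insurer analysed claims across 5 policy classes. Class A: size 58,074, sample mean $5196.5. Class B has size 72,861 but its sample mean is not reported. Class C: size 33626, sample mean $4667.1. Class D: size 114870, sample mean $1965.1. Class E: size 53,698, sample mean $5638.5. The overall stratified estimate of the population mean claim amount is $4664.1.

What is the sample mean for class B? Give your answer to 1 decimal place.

7775.4

N = 58074 + 72861 + 33626 + 114870 + 53698 = 333129.
Overall total = μ·N = 4664.1·333129 = 1553746968.9.
Subtract the known strata: 58074·5196.5 + 33626·4667.1 + 114870·1965.1 + 53698·5638.5 = 987224655.6.
Remaining total for class B: 1553746968.9 − 987224655.6 = 566522313.3.
Divide by its size: 566522313.3 / 72861 = 7775.385... → 7775.4.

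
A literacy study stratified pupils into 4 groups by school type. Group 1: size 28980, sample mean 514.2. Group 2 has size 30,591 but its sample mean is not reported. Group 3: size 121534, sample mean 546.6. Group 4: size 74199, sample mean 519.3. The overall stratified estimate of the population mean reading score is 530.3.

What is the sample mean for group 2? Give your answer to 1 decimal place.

507.5

Σ Nₕx̄ₕ = N·μ, so 30591·x̄_2 = 255304·530.3 − (28980·514.2 + 121534·546.6 + 74199·519.3).
= 135387711.2 − 119863541.1 = 15524170.1.
x̄_2 = 15524170.1 / 30591 = 507.475... → 507.5.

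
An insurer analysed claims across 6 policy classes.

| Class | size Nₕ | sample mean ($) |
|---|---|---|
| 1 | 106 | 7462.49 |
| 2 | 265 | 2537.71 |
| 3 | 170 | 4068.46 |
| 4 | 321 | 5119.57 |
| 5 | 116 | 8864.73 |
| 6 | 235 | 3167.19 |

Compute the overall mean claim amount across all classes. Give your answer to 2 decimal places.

N = 106 + 265 + 170 + 321 + 116 + 235 = 1213.
The stratified mean weights each stratum mean by its population share Nₕ/N.
Σ Nₕx̄ₕ = 106·7462.49 + 265·2537.71 + 170·4068.46 + 321·5119.57 + 116·8864.73 + 235·3167.19 = 791023.94 + 672493.15 + 691638.2 + 1643381.97 + 1028308.68 + 744289.65 = 5571135.59.
Divide by N: 5571135.59 / 1213 = 4592.8570... → 4592.86.

4592.86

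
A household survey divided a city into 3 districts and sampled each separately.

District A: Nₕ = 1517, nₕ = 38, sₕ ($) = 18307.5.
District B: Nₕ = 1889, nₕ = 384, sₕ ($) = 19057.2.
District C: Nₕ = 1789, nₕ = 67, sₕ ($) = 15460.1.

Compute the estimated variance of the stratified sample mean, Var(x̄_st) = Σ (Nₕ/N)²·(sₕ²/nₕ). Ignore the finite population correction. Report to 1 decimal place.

N = 5195. Term for each stratum: Wₕ²sₕ²/nₕ.
Var(x̄_st) = 752098.1957 + 125048.8699 + 423057.4741 = 1300204.5397 → 1300204.5.

1300204.5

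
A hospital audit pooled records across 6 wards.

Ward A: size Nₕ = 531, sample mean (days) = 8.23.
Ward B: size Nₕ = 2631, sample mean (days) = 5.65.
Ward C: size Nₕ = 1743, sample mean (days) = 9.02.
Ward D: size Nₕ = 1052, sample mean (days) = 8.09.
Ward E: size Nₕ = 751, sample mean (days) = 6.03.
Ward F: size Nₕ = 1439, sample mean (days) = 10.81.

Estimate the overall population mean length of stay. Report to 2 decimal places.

N = 8147; weights Wₕ = Nₕ/N = (0.0652, 0.3229, 0.2139, 0.1291, 0.0922, 0.1766).
x̄_st = Σ Wₕ·x̄ₕ = 0.0652·8.23 + 0.3229·5.65 + 0.2139·9.02 + 0.1291·8.09 + 0.0922·6.03 + 0.1766·10.81 ≈ 7.8007...
→ 7.80.

7.80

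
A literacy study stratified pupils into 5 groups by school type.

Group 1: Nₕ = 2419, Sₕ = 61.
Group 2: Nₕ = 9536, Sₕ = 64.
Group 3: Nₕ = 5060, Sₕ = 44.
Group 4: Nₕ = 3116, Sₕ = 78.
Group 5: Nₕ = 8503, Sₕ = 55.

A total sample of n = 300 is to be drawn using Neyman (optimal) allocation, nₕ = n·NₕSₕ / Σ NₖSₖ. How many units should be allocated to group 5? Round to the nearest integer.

Σ NₕSₕ = 2419·61 + 9536·64 + 5060·44 + 3116·78 + 8503·55 = 1691216.
Share for 5: 467665/1691216 = 0.27653.
n_5 = 300 × 0.27653 = 82.958... → 83.

83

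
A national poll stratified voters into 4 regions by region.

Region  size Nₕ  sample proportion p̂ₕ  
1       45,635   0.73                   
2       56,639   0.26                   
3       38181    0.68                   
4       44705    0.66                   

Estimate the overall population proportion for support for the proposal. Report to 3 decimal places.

0.559

N = 45635 + 56639 + 38181 + 44705 = 185160.
Overall proportion = Σ (Nₕ/N)·p̂ₕ.
Σ Nₕp̂ₕ = 33313.55 + 14726.14 + 25963.08 + 29505.3 = 103508.07.
103508.07 / 185160 = 0.55902... → 0.559.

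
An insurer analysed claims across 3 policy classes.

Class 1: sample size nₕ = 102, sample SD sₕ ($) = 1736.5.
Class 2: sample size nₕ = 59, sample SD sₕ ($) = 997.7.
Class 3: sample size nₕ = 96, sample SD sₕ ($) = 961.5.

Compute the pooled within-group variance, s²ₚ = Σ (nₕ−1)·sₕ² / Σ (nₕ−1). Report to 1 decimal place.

1772118.0

Degrees of freedom: 101 + 58 + 95 = 254.
Σ(nₕ−1)sₕ² = 101·3015432.25 + 58·995405.29 + 95·924482.25 = 450117977.82.
s²ₚ = 450117977.82 / 254 = 1772118.023... → 1772118.0.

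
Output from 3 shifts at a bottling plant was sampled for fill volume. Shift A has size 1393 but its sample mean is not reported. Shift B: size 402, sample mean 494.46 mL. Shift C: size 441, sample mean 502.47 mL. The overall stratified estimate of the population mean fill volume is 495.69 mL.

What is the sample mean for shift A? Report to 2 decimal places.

493.90

N = 1393 + 402 + 441 = 2236.
Overall total = μ·N = 495.69·2236 = 1108362.84.
Subtract the known strata: 402·494.46 + 441·502.47 = 420362.19.
Remaining total for shift A: 1108362.84 − 420362.19 = 688000.65.
Divide by its size: 688000.65 / 1393 = 493.8985... → 493.90.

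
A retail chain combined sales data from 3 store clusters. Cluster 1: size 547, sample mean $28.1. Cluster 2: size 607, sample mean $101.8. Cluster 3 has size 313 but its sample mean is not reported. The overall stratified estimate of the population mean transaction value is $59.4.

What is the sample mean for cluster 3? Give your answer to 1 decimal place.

31.9

N = 547 + 607 + 313 = 1467.
Overall total = μ·N = 59.4·1467 = 87139.8.
Subtract the known strata: 547·28.1 + 607·101.8 = 77163.3.
Remaining total for cluster 3: 87139.8 − 77163.3 = 9976.5.
Divide by its size: 9976.5 / 313 = 31.874... → 31.9.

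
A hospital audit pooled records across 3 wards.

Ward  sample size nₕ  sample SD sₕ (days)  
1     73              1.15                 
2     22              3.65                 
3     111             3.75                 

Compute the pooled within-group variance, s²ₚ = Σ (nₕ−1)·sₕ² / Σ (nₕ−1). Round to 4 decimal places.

1: (73−1)·1.15² = 72·1.3225 = 95.22
2: (22−1)·3.65² = 21·13.3225 = 279.7725
3: (111−1)·3.75² = 110·14.0625 = 1546.875
Numerator = 1921.8675; denominator = Σ(nₕ−1) = 203.
s²ₚ = 1921.8675/203 = 9.467328... → 9.4673.

9.4673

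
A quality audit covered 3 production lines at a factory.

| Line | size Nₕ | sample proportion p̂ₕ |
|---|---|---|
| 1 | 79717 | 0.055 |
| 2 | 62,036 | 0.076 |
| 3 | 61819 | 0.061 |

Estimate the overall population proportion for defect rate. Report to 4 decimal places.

Wₕ = Nₕ/N with N = 203572: 0.3916, 0.3047, 0.3037.
p̂_st = 0.3916·0.055 + 0.3047·0.076 + 0.3037·0.061 ≈ 0.063222... → 0.0632.

0.0632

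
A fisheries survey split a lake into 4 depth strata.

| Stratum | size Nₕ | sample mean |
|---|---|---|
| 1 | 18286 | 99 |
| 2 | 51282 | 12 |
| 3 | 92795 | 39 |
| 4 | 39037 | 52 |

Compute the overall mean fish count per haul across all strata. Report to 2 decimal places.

x̄_st = (Σ Nₕx̄ₕ) / (Σ Nₕ) = (18286·99 + 51282·12 + 92795·39 + 39037·52) / 201400
= 8074627 / 201400 = 40.0925... → 40.09.

40.09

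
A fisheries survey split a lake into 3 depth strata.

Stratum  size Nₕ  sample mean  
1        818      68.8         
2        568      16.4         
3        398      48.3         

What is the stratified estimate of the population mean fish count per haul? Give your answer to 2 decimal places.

N = 818 + 568 + 398 = 1784.
Weight each subgroup mean by Nₕ/N and sum.
Σ Nₕx̄ₕ = 818·68.8 + 568·16.4 + 398·48.3 = 56278.4 + 9315.2 + 19223.4 = 84817.
Divide by N: 84817 / 1784 = 47.5432... → 47.54.

47.54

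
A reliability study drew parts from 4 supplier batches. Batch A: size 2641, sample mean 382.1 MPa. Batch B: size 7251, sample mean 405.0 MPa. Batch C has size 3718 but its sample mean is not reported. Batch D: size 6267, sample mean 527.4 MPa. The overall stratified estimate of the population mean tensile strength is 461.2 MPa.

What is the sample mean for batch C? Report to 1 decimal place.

515.4

Σ Nₕx̄ₕ = N·μ, so 3718·x̄_C = 19877·461.2 − (2641·382.1 + 7251·405.0 + 6267·527.4).
= 9167272.4 − 7250996.9 = 1916275.5.
x̄_C = 1916275.5 / 3718 = 515.405... → 515.4.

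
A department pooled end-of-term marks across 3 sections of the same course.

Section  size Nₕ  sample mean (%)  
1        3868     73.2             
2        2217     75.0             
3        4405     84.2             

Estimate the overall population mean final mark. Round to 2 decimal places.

78.20

x̄_st = (Σ Nₕx̄ₕ) / (Σ Nₕ) = (3868·73.2 + 2217·75.0 + 4405·84.2) / 10490
= 820313.6 / 10490 = 78.1996... → 78.20.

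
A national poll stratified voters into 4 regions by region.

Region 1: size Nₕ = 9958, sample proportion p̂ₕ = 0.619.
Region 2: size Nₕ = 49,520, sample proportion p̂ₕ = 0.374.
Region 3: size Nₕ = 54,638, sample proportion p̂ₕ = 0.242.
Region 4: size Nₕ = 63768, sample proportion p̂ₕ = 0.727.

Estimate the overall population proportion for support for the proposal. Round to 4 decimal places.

N = 9958 + 49520 + 54638 + 63768 = 177884.
Overall proportion = Σ (Nₕ/N)·p̂ₕ.
Σ Nₕp̂ₕ = 6164.002 + 18520.48 + 13222.396 + 46359.336 = 84266.214.
84266.214 / 177884 = 0.473714... → 0.4737.

0.4737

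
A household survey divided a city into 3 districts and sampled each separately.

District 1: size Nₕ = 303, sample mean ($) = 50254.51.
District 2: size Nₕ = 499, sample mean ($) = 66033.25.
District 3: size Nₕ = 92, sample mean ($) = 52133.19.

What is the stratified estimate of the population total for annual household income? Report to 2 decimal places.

52973961.76

Estimate total by summing Nₕ·x̄ₕ over strata.
303·50254.51 + 499·66033.25 + 92·52133.19 = 15227116.53 + 32950591.75 + 4796253.48 = 52973961.76.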